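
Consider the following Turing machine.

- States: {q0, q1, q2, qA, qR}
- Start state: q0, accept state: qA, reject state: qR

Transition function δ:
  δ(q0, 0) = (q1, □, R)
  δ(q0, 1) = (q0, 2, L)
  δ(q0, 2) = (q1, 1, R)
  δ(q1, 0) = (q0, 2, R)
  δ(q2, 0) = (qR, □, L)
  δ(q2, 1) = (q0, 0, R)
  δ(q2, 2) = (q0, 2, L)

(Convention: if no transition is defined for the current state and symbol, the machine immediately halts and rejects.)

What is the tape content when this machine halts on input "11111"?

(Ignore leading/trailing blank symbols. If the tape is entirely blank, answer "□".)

Execution trace:
Initial: [q0]11111
Step 1: δ(q0, 1) = (q0, 2, L) → [q0]□21111

No transition is defined for δ(q0, □). By convention the machine halts and rejects.

Final tape (ignoring leading/trailing blanks): 21111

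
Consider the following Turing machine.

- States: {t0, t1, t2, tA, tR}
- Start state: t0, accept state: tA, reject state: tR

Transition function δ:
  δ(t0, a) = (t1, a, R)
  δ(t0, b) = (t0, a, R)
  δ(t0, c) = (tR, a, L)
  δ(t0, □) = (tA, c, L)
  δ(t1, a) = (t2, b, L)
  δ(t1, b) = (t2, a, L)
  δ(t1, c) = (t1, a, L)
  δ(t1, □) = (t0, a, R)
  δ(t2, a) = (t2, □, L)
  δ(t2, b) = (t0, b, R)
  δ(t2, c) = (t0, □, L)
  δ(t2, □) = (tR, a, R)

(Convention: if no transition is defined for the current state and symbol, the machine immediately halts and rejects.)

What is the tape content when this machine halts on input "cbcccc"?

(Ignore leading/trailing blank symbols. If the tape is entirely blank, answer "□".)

Execution trace:
Initial: [t0]cbcccc
Step 1: δ(t0, c) = (tR, a, L) → [tR]□abcccc

The machine reaches the reject state tR and halts.

Final tape (ignoring leading/trailing blanks): abcccc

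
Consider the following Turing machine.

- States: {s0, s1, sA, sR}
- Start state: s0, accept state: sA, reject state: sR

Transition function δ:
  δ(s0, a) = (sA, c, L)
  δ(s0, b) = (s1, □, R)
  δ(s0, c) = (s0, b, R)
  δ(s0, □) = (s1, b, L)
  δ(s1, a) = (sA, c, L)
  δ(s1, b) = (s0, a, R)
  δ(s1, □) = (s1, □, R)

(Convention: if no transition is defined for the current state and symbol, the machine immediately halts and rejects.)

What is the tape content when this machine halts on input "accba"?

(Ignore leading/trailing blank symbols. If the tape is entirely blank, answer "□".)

Execution trace:
Initial: [s0]accba
Step 1: δ(s0, a) = (sA, c, L) → [sA]□cccba

The machine reaches the accept state sA and halts.

Final tape (ignoring leading/trailing blanks): cccba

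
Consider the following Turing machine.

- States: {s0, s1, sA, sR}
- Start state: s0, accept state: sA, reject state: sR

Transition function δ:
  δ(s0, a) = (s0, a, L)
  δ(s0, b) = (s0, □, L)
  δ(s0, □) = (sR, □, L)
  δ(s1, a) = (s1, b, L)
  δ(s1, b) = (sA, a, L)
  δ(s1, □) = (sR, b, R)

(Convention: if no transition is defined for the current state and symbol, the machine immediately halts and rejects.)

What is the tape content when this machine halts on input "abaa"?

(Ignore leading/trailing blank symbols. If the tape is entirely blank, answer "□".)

Execution trace:
Initial: [s0]abaa
Step 1: δ(s0, a) = (s0, a, L) → [s0]□abaa
Step 2: δ(s0, □) = (sR, □, L) → [sR]□□abaa

The machine reaches the reject state sR and halts.

Final tape (ignoring leading/trailing blanks): abaa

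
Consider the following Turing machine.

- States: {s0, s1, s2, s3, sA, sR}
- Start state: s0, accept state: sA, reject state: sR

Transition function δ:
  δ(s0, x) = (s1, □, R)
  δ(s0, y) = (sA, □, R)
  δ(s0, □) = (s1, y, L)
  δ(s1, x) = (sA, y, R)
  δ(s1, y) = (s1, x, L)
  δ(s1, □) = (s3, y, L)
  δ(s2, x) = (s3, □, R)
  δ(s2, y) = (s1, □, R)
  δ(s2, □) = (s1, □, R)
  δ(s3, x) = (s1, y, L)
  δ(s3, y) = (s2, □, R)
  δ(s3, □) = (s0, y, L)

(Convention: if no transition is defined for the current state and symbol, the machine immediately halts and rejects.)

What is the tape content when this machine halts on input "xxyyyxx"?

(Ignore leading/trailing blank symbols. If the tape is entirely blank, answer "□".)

Execution trace:
Initial: [s0]xxyyyxx
Step 1: δ(s0, x) = (s1, □, R) → □[s1]xyyyxx
Step 2: δ(s1, x) = (sA, y, R) → □y[sA]yyyxx

The machine reaches the accept state sA and halts.

Final tape (ignoring leading/trailing blanks): yyyyxx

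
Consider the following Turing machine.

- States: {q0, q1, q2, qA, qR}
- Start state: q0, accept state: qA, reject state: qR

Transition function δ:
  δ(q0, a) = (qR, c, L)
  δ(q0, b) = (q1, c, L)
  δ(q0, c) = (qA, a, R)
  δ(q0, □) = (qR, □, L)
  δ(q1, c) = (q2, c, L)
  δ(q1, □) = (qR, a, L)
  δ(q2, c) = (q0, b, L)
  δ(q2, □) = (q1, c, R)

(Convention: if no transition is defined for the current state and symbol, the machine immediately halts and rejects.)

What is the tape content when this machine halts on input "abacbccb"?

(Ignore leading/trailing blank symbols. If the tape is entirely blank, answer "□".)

Execution trace:
Initial: [q0]abacbccb
Step 1: δ(q0, a) = (qR, c, L) → [qR]□cbacbccb

The machine reaches the reject state qR and halts.

Final tape (ignoring leading/trailing blanks): cbacbccb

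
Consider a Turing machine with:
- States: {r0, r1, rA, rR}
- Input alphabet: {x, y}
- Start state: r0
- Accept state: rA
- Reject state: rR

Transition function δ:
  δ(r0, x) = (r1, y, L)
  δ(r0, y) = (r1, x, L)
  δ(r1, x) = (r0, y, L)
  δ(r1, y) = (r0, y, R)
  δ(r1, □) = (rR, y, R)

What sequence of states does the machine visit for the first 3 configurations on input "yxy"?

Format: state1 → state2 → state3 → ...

Execution trace:
Initial: [r0]yxy
Step 1: δ(r0, y) = (r1, x, L) → [r1]□xxy
Step 2: δ(r1, □) = (rR, y, R) → y[rR]xxy

The machine reaches the reject state rR and halts.

State sequence: r0 → r1 → rR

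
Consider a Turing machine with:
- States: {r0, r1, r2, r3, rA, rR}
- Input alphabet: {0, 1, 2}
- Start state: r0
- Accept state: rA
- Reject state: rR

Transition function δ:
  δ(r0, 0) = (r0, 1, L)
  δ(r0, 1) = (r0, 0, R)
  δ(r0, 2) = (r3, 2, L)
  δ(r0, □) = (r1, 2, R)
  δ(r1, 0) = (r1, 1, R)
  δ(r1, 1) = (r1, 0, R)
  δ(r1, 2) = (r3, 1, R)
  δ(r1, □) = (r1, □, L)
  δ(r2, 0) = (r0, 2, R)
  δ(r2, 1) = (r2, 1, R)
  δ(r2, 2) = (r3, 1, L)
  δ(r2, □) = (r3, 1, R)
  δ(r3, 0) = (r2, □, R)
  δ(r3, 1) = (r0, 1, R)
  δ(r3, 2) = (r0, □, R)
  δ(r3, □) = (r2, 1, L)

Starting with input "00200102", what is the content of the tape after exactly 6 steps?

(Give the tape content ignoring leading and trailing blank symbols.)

Execution trace:
Initial: [r0]00200102
Step 1: δ(r0, 0) = (r0, 1, L) → [r0]□10200102
Step 2: δ(r0, □) = (r1, 2, R) → 2[r1]10200102
Step 3: δ(r1, 1) = (r1, 0, R) → 20[r1]0200102
Step 4: δ(r1, 0) = (r1, 1, R) → 201[r1]200102
Step 5: δ(r1, 2) = (r3, 1, R) → 2011[r3]00102
Step 6: δ(r3, 0) = (r2, □, R) → 2011□[r2]0102

After 6 steps, the tape (ignoring leading/trailing blanks) is: 2011□0102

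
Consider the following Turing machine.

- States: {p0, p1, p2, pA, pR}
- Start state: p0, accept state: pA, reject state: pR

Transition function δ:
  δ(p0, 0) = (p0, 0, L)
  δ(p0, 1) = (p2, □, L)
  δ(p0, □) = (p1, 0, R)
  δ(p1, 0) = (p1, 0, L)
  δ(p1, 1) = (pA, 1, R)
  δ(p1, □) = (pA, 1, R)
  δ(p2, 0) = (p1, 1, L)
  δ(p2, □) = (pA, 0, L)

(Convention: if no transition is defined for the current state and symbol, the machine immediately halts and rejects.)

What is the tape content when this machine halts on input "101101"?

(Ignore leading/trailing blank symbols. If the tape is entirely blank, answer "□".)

Execution trace:
Initial: [p0]101101
Step 1: δ(p0, 1) = (p2, □, L) → [p2]□□01101
Step 2: δ(p2, □) = (pA, 0, L) → [pA]□0□01101

The machine reaches the accept state pA and halts.

Final tape (ignoring leading/trailing blanks): 0□01101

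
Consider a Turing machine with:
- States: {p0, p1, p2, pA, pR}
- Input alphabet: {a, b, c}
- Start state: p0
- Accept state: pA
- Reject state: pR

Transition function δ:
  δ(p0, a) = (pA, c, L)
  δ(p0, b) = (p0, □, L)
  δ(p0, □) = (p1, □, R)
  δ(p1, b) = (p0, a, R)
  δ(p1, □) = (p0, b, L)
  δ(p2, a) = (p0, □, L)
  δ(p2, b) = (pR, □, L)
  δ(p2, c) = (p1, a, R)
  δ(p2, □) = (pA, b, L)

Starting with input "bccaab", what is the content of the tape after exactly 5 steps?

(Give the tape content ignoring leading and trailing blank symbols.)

Execution trace:
Initial: [p0]bccaab
Step 1: δ(p0, b) = (p0, □, L) → [p0]□□ccaab
Step 2: δ(p0, □) = (p1, □, R) → □[p1]□ccaab
Step 3: δ(p1, □) = (p0, b, L) → [p0]□bccaab
Step 4: δ(p0, □) = (p1, □, R) → □[p1]bccaab
Step 5: δ(p1, b) = (p0, a, R) → □a[p0]ccaab

No transition is defined for δ(p0, c). By convention the machine halts and rejects.

After 5 steps, the tape (ignoring leading/trailing blanks) is: accaab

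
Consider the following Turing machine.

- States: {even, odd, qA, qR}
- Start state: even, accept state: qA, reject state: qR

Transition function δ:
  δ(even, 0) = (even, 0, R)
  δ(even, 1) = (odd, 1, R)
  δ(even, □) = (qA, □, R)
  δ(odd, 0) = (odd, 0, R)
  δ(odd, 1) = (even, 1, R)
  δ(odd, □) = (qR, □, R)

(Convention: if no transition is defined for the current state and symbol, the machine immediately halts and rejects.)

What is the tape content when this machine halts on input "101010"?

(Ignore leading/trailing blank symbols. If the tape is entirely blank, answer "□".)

Execution trace:
Initial: [even]101010
Step 1: δ(even, 1) = (odd, 1, R) → 1[odd]01010
Step 2: δ(odd, 0) = (odd, 0, R) → 10[odd]1010
Step 3: δ(odd, 1) = (even, 1, R) → 101[even]010
Step 4: δ(even, 0) = (even, 0, R) → 1010[even]10
Step 5: δ(even, 1) = (odd, 1, R) → 10101[odd]0
Step 6: δ(odd, 0) = (odd, 0, R) → 101010[odd]□
Step 7: δ(odd, □) = (qR, □, R) → 101010□[qR]□

The machine reaches the reject state qR and halts.

Final tape (ignoring leading/trailing blanks): 101010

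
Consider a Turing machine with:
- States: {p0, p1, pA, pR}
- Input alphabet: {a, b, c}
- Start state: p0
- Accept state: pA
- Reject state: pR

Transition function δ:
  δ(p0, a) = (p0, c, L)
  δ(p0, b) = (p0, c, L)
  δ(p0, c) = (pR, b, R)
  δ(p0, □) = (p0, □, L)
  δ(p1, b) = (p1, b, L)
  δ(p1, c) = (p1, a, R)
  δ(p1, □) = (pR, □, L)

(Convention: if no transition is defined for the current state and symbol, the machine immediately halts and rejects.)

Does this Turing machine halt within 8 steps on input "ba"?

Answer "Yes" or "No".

Execution trace:
Initial: [p0]ba
Step 1: δ(p0, b) = (p0, c, L) → [p0]□ca
Step 2: δ(p0, □) = (p0, □, L) → [p0]□□ca
Step 3: δ(p0, □) = (p0, □, L) → [p0]□□□ca
Step 4: δ(p0, □) = (p0, □, L) → [p0]□□□□ca
Step 5: δ(p0, □) = (p0, □, L) → [p0]□□□□□ca
Step 6: δ(p0, □) = (p0, □, L) → [p0]□□□□□□ca
Step 7: δ(p0, □) = (p0, □, L) → [p0]□□□□□□□ca
Step 8: δ(p0, □) = (p0, □, L) → [p0]□□□□□□□□ca

The machine has not reached a halting state after 8 steps.
The machine did not halt within the 8-step bound.

Answer: No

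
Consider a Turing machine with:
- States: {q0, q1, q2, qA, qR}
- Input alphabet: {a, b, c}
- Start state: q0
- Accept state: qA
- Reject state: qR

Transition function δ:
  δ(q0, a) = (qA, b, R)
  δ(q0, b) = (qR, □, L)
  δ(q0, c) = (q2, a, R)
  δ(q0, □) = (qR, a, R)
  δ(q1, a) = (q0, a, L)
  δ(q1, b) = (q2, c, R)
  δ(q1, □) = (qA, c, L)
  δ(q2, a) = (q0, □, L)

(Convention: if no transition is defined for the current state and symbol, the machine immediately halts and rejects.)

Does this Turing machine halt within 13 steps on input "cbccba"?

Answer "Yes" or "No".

Execution trace:
Initial: [q0]cbccba
Step 1: δ(q0, c) = (q2, a, R) → a[q2]bccba

No transition is defined for δ(q2, b). By convention the machine halts and rejects.
The machine halted after 1 step (within the 13-step bound).

Answer: Yes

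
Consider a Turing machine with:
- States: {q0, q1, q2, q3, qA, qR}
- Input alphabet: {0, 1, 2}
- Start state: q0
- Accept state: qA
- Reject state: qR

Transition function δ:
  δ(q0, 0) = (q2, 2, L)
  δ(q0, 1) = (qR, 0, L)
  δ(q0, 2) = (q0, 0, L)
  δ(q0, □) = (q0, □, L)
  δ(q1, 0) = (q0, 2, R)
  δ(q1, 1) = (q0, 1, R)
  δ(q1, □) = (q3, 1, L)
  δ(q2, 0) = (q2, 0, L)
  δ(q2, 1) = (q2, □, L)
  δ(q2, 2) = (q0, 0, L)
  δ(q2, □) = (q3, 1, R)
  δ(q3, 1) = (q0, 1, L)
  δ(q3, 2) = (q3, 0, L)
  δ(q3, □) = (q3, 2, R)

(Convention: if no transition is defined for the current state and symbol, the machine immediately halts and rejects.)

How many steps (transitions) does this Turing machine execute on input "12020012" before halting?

Execution trace:
Initial: [q0]12020012
Step 1: δ(q0, 1) = (qR, 0, L) → [qR]□02020012

The machine reaches the reject state qR and halts.

The machine executed 1 step before halting.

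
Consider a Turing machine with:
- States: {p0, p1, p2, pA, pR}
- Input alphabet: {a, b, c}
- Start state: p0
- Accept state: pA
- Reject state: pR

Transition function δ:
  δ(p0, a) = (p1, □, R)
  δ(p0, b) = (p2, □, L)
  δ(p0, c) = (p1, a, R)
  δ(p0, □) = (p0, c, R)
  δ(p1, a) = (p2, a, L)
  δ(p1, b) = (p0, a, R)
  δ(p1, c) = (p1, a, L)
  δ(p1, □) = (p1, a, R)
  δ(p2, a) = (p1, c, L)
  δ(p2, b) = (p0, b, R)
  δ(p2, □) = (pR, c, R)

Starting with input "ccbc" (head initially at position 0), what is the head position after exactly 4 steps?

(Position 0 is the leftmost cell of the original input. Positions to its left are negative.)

Execution trace (head position shown):
Step 0: [p0]ccbc  (head at position 0)
Step 1: move right → a[p1]cbc  (head at position 1)
Step 2: move left → [p1]aabc  (head at position 0)
Step 3: move left → [p2]□aabc  (head at position -1)
Step 4: move right → c[pR]aabc  (head at position 0)

After 4 steps, the head is at position 0.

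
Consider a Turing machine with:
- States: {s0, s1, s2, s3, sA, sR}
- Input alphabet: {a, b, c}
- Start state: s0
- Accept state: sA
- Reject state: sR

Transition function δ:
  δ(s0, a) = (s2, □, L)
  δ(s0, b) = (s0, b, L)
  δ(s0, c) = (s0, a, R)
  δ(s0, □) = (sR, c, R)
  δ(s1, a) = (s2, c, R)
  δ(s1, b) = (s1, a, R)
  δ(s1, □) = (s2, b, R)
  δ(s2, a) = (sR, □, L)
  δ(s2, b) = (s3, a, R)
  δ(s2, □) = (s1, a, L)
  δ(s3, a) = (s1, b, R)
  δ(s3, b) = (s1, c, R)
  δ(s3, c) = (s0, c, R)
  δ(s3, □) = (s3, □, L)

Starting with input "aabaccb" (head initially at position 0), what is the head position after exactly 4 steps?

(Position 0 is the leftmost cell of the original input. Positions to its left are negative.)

Execution trace (head position shown):
Step 0: [s0]aabaccb  (head at position 0)
Step 1: move left → [s2]□□abaccb  (head at position -1)
Step 2: move left → [s1]□a□abaccb  (head at position -2)
Step 3: move right → b[s2]a□abaccb  (head at position -1)
Step 4: move left → [sR]b□□abaccb  (head at position -2)

After 4 steps, the head is at position -2.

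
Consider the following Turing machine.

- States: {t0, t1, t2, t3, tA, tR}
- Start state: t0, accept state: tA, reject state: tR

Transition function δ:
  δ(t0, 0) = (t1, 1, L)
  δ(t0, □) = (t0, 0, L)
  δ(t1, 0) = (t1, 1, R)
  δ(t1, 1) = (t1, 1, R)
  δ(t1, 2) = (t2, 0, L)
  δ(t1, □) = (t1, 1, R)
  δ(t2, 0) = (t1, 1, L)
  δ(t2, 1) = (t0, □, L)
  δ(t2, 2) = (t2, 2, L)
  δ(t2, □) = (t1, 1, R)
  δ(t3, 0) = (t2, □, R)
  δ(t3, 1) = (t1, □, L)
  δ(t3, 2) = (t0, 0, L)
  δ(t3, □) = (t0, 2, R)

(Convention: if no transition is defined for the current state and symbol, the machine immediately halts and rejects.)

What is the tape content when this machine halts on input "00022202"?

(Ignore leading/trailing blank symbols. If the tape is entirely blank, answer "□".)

Execution trace:
Initial: [t0]00022202
Step 1: δ(t0, 0) = (t1, 1, L) → [t1]□10022202
Step 2: δ(t1, □) = (t1, 1, R) → 1[t1]10022202
Step 3: δ(t1, 1) = (t1, 1, R) → 11[t1]0022202
Step 4: δ(t1, 0) = (t1, 1, R) → 111[t1]022202
Step 5: δ(t1, 0) = (t1, 1, R) → 1111[t1]22202
Step 6: δ(t1, 2) = (t2, 0, L) → 111[t2]102202
Step 7: δ(t2, 1) = (t0, □, L) → 11[t0]1□02202

No transition is defined for δ(t0, 1). By convention the machine halts and rejects.

Final tape (ignoring leading/trailing blanks): 111□02202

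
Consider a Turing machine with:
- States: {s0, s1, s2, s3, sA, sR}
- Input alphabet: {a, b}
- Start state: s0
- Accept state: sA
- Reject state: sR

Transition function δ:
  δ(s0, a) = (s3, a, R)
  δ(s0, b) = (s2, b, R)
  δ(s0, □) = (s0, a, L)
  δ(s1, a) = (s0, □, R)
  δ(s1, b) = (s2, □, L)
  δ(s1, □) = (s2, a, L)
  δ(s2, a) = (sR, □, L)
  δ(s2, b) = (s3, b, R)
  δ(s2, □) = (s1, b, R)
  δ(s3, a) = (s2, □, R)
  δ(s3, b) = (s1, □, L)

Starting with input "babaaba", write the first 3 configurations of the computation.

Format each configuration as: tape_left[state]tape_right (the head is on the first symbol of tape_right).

Transitions applied:
Step 1: δ(s0, b) = (s2, b, R)
Step 2: δ(s2, a) = (sR, □, L)

The first 3 configurations are:
[s0]babaaba ⊢ b[s2]abaaba ⊢ [sR]b□baaba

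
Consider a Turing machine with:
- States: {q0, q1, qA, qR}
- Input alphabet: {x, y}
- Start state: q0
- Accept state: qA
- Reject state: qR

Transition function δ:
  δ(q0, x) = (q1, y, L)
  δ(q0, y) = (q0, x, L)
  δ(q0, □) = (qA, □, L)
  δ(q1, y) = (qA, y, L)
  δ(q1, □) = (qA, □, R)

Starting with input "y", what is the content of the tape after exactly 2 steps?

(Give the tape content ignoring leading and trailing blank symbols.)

Execution trace:
Initial: [q0]y
Step 1: δ(q0, y) = (q0, x, L) → [q0]□x
Step 2: δ(q0, □) = (qA, □, L) → [qA]□□x

The machine reaches the accept state qA and halts.

After 2 steps, the tape (ignoring leading/trailing blanks) is: x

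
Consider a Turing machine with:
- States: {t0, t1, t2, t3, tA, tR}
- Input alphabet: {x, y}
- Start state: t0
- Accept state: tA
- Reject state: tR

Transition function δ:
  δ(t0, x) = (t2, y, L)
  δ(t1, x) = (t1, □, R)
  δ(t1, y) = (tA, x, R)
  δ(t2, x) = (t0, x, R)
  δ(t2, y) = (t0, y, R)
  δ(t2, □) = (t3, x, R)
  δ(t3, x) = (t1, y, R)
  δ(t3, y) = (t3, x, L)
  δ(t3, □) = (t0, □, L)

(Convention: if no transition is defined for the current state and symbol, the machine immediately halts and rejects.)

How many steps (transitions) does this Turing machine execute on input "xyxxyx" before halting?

Execution trace:
Initial: [t0]xyxxyx
Step 1: δ(t0, x) = (t2, y, L) → [t2]□yyxxyx
Step 2: δ(t2, □) = (t3, x, R) → x[t3]yyxxyx
Step 3: δ(t3, y) = (t3, x, L) → [t3]xxyxxyx
Step 4: δ(t3, x) = (t1, y, R) → y[t1]xyxxyx
Step 5: δ(t1, x) = (t1, □, R) → y□[t1]yxxyx
Step 6: δ(t1, y) = (tA, x, R) → y□x[tA]xxyx

The machine reaches the accept state tA and halts.

The machine executed 6 steps before halting.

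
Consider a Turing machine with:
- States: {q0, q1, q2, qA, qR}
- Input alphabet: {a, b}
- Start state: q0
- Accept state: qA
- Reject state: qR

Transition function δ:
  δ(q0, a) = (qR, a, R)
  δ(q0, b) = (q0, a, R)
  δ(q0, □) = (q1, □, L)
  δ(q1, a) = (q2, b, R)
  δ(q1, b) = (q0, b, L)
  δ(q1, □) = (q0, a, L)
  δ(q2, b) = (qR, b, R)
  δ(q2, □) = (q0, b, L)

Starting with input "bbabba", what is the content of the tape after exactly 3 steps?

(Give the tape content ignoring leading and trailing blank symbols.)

Execution trace:
Initial: [q0]bbabba
Step 1: δ(q0, b) = (q0, a, R) → a[q0]babba
Step 2: δ(q0, b) = (q0, a, R) → aa[q0]abba
Step 3: δ(q0, a) = (qR, a, R) → aaa[qR]bba

The machine reaches the reject state qR and halts.

After 3 steps, the tape (ignoring leading/trailing blanks) is: aaabba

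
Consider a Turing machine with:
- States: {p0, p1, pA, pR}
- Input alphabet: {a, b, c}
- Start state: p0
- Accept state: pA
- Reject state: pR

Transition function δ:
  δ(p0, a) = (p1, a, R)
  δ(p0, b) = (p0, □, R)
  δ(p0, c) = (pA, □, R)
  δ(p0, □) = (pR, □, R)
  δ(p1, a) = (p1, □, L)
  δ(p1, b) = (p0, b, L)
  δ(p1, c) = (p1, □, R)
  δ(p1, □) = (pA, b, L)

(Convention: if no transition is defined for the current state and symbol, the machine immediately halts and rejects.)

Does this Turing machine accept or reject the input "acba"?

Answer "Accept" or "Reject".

Execution trace:
Initial: [p0]acba
Step 1: δ(p0, a) = (p1, a, R) → a[p1]cba
Step 2: δ(p1, c) = (p1, □, R) → a□[p1]ba
Step 3: δ(p1, b) = (p0, b, L) → a[p0]□ba
Step 4: δ(p0, □) = (pR, □, R) → a□[pR]ba

The machine reaches the reject state pR and halts.

Answer: Reject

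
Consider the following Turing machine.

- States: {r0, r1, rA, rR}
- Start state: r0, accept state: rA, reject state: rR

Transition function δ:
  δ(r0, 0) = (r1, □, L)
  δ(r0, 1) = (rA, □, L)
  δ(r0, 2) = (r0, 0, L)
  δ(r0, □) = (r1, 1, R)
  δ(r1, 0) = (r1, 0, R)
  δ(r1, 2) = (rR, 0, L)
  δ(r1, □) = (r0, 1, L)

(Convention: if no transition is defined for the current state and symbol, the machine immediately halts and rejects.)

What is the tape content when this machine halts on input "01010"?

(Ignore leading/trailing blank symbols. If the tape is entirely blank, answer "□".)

Execution trace:
Initial: [r0]01010
Step 1: δ(r0, 0) = (r1, □, L) → [r1]□□1010
Step 2: δ(r1, □) = (r0, 1, L) → [r0]□1□1010
Step 3: δ(r0, □) = (r1, 1, R) → 1[r1]1□1010

No transition is defined for δ(r1, 1). By convention the machine halts and rejects.

Final tape (ignoring leading/trailing blanks): 11□1010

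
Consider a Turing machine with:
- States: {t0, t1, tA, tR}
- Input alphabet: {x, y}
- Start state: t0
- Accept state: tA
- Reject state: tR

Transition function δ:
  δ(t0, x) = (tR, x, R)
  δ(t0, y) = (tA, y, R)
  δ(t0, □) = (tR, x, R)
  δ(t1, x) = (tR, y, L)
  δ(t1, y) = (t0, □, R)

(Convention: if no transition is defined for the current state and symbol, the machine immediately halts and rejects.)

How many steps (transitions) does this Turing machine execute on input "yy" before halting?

Execution trace:
Initial: [t0]yy
Step 1: δ(t0, y) = (tA, y, R) → y[tA]y

The machine reaches the accept state tA and halts.

The machine executed 1 step before halting.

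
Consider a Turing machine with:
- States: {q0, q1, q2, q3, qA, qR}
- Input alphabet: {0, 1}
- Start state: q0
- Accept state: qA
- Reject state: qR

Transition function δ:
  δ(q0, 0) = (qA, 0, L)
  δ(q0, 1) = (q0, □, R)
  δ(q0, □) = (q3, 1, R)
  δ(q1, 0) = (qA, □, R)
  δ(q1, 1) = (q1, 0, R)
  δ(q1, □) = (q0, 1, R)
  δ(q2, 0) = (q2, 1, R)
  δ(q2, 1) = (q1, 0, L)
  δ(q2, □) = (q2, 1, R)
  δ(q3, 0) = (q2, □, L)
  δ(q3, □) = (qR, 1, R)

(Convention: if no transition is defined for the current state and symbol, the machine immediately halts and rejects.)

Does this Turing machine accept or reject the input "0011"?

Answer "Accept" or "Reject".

Execution trace:
Initial: [q0]0011
Step 1: δ(q0, 0) = (qA, 0, L) → [qA]□0011

The machine reaches the accept state qA and halts.

Answer: Accept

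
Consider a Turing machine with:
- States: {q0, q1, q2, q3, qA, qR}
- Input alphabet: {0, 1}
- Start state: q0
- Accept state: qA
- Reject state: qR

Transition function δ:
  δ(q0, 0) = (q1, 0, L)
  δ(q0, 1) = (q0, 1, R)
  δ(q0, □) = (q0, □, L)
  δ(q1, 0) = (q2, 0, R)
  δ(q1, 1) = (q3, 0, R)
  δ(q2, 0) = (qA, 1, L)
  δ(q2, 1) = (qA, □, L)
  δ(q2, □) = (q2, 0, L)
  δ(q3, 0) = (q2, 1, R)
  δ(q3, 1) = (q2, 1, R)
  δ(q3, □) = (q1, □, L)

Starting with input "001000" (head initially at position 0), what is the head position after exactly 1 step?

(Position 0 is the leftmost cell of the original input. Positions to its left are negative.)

Execution trace (head position shown):
Step 0: [q0]001000  (head at position 0)
Step 1: move left → [q1]□001000  (head at position -1)

After 1 step, the head is at position -1.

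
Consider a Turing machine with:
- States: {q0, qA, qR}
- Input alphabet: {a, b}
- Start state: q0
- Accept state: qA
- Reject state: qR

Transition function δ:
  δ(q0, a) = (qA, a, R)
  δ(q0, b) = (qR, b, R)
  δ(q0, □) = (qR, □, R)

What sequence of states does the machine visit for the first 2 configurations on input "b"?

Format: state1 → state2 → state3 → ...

Execution trace:
Initial: [q0]b
Step 1: δ(q0, b) = (qR, b, R) → b[qR]□

The machine reaches the reject state qR and halts.

State sequence: q0 → qR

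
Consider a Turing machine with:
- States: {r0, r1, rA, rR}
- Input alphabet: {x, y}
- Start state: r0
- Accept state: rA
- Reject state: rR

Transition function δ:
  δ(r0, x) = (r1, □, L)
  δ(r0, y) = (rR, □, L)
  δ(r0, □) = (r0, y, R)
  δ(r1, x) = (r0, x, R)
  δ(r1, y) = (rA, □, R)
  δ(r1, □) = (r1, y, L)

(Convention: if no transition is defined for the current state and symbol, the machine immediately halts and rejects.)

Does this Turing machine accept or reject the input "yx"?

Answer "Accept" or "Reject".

Execution trace:
Initial: [r0]yx
Step 1: δ(r0, y) = (rR, □, L) → [rR]□□x

The machine reaches the reject state rR and halts.

Answer: Reject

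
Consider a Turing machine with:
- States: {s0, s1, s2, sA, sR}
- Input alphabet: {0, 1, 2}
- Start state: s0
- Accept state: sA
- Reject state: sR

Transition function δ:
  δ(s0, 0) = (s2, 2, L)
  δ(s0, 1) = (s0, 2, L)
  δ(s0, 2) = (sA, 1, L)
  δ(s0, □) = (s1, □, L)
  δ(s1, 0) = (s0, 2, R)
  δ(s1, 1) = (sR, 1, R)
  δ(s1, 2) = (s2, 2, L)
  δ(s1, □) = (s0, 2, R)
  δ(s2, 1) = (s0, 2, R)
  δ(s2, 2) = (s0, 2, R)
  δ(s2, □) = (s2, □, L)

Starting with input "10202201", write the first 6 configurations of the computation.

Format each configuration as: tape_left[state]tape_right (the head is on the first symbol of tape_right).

Transitions applied:
Step 1: δ(s0, 1) = (s0, 2, L)
Step 2: δ(s0, □) = (s1, □, L)
Step 3: δ(s1, □) = (s0, 2, R)
Step 4: δ(s0, □) = (s1, □, L)
Step 5: δ(s1, 2) = (s2, 2, L)

The first 6 configurations are:
[s0]10202201 ⊢ [s0]□20202201 ⊢ [s1]□□20202201 ⊢ 2[s0]□20202201 ⊢ [s1]2□20202201 ⊢ [s2]□2□20202201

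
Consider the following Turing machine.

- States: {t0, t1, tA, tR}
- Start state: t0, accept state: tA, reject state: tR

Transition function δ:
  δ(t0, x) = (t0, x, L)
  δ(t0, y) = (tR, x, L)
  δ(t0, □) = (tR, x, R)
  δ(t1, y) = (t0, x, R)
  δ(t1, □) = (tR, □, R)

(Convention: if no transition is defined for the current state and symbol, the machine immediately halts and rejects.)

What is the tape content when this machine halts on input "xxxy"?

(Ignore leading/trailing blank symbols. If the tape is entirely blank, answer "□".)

Execution trace:
Initial: [t0]xxxy
Step 1: δ(t0, x) = (t0, x, L) → [t0]□xxxy
Step 2: δ(t0, □) = (tR, x, R) → x[tR]xxxy

The machine reaches the reject state tR and halts.

Final tape (ignoring leading/trailing blanks): xxxxy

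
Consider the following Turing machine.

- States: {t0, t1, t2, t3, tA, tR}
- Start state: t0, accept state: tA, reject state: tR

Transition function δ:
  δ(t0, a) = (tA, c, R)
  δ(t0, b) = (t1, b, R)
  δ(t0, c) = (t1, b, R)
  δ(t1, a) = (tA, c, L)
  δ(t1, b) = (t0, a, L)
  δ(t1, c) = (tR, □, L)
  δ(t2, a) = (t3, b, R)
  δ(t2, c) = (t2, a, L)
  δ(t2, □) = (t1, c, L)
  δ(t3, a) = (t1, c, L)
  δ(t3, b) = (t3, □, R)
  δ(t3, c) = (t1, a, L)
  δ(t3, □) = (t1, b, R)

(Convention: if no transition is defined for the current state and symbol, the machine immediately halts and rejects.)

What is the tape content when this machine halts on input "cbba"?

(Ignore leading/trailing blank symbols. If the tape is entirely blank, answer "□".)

Execution trace:
Initial: [t0]cbba
Step 1: δ(t0, c) = (t1, b, R) → b[t1]bba
Step 2: δ(t1, b) = (t0, a, L) → [t0]baba
Step 3: δ(t0, b) = (t1, b, R) → b[t1]aba
Step 4: δ(t1, a) = (tA, c, L) → [tA]bcba

The machine reaches the accept state tA and halts.

Final tape (ignoring leading/trailing blanks): bcba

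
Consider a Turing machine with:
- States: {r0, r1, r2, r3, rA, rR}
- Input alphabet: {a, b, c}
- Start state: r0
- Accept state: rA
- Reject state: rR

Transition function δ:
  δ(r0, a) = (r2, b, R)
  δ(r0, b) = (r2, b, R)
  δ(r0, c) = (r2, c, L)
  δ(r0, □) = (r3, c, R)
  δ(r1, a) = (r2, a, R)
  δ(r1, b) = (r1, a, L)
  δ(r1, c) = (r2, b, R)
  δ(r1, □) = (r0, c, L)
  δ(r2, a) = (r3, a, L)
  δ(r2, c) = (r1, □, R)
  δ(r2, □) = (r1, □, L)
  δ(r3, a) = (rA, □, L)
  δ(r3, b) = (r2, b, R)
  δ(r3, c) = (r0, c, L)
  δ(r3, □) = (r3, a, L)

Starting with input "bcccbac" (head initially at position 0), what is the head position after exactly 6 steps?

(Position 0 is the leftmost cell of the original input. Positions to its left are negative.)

Execution trace (head position shown):
Step 0: [r0]bcccbac  (head at position 0)
Step 1: move right → b[r2]cccbac  (head at position 1)
Step 2: move right → b□[r1]ccbac  (head at position 2)
Step 3: move right → b□b[r2]cbac  (head at position 3)
Step 4: move right → b□b□[r1]bac  (head at position 4)
Step 5: move left → b□b[r1]□aac  (head at position 3)
Step 6: move left → b□[r0]bcaac  (head at position 2)

After 6 steps, the head is at position 2.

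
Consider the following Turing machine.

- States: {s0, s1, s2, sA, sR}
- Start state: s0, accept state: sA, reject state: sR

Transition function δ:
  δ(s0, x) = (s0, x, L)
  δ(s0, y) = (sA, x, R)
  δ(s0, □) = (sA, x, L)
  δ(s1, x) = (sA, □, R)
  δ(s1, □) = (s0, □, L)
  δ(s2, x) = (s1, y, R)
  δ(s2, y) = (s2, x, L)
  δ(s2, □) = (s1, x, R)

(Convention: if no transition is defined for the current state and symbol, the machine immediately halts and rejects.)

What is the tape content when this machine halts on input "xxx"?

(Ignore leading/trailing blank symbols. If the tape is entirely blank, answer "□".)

Execution trace:
Initial: [s0]xxx
Step 1: δ(s0, x) = (s0, x, L) → [s0]□xxx
Step 2: δ(s0, □) = (sA, x, L) → [sA]□xxxx

The machine reaches the accept state sA and halts.

Final tape (ignoring leading/trailing blanks): xxxx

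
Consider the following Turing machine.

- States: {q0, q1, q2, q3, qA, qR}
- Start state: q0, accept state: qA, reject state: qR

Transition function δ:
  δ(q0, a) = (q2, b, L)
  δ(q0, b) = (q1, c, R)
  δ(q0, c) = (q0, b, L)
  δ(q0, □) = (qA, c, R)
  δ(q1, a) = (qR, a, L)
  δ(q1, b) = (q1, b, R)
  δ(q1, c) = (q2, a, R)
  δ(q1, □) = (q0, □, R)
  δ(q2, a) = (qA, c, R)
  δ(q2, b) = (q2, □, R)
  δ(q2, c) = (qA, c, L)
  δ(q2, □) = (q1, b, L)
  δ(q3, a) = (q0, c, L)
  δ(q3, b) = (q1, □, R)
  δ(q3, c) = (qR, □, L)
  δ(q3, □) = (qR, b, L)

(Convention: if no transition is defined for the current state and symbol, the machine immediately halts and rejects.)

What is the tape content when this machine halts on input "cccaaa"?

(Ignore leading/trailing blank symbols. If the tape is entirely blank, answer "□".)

Execution trace:
Initial: [q0]cccaaa
Step 1: δ(q0, c) = (q0, b, L) → [q0]□bccaaa
Step 2: δ(q0, □) = (qA, c, R) → c[qA]bccaaa

The machine reaches the accept state qA and halts.

Final tape (ignoring leading/trailing blanks): cbccaaa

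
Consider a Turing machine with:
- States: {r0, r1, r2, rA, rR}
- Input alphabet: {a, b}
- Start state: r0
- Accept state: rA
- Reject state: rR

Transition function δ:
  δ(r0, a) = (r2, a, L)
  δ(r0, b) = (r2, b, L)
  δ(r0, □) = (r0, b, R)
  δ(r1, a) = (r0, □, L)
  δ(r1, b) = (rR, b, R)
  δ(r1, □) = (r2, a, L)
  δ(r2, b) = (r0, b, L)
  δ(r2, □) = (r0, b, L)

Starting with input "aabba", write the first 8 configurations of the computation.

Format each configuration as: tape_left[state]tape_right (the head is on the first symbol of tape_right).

Transitions applied:
Step 1: δ(r0, a) = (r2, a, L)
Step 2: δ(r2, □) = (r0, b, L)
Step 3: δ(r0, □) = (r0, b, R)
Step 4: δ(r0, b) = (r2, b, L)
Step 5: δ(r2, b) = (r0, b, L)
Step 6: δ(r0, □) = (r0, b, R)
Step 7: δ(r0, b) = (r2, b, L)

The first 8 configurations are:
[r0]aabba ⊢ [r2]□aabba ⊢ [r0]□baabba ⊢ b[r0]baabba ⊢ [r2]bbaabba ⊢ [r0]□bbaabba ⊢ b[r0]bbaabba ⊢ [r2]bbbaabba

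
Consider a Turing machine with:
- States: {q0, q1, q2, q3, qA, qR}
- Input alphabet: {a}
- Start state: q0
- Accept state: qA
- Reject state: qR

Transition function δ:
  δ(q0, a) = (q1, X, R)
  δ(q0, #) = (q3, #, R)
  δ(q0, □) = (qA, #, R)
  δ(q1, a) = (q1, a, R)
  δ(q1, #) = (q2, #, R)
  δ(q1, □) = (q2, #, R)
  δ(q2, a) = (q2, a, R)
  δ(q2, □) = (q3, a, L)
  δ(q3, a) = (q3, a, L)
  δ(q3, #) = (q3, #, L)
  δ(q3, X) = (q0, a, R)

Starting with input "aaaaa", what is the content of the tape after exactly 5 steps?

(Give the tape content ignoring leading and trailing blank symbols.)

Execution trace:
Initial: [q0]aaaaa
Step 1: δ(q0, a) = (q1, X, R) → X[q1]aaaa
Step 2: δ(q1, a) = (q1, a, R) → Xa[q1]aaa
Step 3: δ(q1, a) = (q1, a, R) → Xaa[q1]aa
Step 4: δ(q1, a) = (q1, a, R) → Xaaa[q1]a
Step 5: δ(q1, a) = (q1, a, R) → Xaaaa[q1]□

After 5 steps, the tape (ignoring leading/trailing blanks) is: Xaaaa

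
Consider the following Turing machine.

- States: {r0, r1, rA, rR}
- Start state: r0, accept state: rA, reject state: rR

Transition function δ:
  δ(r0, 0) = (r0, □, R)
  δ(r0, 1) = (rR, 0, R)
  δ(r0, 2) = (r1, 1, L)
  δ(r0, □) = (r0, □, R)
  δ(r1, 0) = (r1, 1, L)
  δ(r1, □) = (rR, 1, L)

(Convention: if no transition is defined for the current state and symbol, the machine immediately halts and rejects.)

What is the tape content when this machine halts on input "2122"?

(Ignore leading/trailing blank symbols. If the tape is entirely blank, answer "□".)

Execution trace:
Initial: [r0]2122
Step 1: δ(r0, 2) = (r1, 1, L) → [r1]□1122
Step 2: δ(r1, □) = (rR, 1, L) → [rR]□11122

The machine reaches the reject state rR and halts.

Final tape (ignoring leading/trailing blanks): 11122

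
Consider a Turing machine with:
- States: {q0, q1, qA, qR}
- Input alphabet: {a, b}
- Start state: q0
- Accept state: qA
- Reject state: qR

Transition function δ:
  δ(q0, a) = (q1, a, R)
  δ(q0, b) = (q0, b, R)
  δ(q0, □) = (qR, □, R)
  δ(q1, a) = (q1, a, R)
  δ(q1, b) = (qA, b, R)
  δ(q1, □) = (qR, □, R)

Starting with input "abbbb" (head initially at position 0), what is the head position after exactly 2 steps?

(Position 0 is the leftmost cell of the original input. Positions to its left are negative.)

Execution trace (head position shown):
Step 0: [q0]abbbb  (head at position 0)
Step 1: move right → a[q1]bbbb  (head at position 1)
Step 2: move right → ab[qA]bbb  (head at position 2)

After 2 steps, the head is at position 2.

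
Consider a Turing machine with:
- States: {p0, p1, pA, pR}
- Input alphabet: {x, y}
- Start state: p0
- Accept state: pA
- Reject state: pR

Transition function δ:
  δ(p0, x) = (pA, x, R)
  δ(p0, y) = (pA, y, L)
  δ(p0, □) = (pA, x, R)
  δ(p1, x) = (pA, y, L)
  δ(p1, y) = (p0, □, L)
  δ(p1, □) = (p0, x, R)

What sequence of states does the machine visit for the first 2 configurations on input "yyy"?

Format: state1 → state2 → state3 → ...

Execution trace:
Initial: [p0]yyy
Step 1: δ(p0, y) = (pA, y, L) → [pA]□yyy

The machine reaches the accept state pA and halts.

State sequence: p0 → pA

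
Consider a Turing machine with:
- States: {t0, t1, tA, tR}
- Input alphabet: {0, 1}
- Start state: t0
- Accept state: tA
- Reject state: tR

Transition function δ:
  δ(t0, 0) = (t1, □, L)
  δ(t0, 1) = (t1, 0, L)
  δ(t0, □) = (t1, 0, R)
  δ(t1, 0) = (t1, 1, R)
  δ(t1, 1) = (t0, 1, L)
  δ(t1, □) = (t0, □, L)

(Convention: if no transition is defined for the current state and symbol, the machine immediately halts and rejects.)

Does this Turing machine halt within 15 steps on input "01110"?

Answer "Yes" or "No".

Execution trace:
Initial: [t0]01110
Step 1: δ(t0, 0) = (t1, □, L) → [t1]□□1110
Step 2: δ(t1, □) = (t0, □, L) → [t0]□□□1110
Step 3: δ(t0, □) = (t1, 0, R) → 0[t1]□□1110
Step 4: δ(t1, □) = (t0, □, L) → [t0]0□□1110
Step 5: δ(t0, 0) = (t1, □, L) → [t1]□□□□1110
Step 6: δ(t1, □) = (t0, □, L) → [t0]□□□□□1110
Step 7: δ(t0, □) = (t1, 0, R) → 0[t1]□□□□1110
Step 8: δ(t1, □) = (t0, □, L) → [t0]0□□□□1110
Step 9: δ(t0, 0) = (t1, □, L) → [t1]□□□□□□1110
Step 10: δ(t1, □) = (t0, □, L) → [t0]□□□□□□□1110
Step 11: δ(t0, □) = (t1, 0, R) → 0[t1]□□□□□□1110
Step 12: δ(t1, □) = (t0, □, L) → [t0]0□□□□□□1110
Step 13: δ(t0, 0) = (t1, □, L) → [t1]□□□□□□□□1110
Step 14: δ(t1, □) = (t0, □, L) → [t0]□□□□□□□□□1110
Step 15: δ(t0, □) = (t1, 0, R) → 0[t1]□□□□□□□□1110

The machine has not reached a halting state after 15 steps.
The machine did not halt within the 15-step bound.

Answer: No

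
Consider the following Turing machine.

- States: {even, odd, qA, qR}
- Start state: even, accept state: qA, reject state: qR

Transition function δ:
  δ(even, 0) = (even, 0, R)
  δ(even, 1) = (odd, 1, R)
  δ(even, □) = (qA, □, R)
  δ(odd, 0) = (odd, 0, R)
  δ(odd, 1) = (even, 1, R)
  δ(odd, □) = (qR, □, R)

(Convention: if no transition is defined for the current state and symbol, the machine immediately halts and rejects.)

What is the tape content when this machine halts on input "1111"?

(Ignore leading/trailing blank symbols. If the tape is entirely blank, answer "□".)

Execution trace:
Initial: [even]1111
Step 1: δ(even, 1) = (odd, 1, R) → 1[odd]111
Step 2: δ(odd, 1) = (even, 1, R) → 11[even]11
Step 3: δ(even, 1) = (odd, 1, R) → 111[odd]1
Step 4: δ(odd, 1) = (even, 1, R) → 1111[even]□
Step 5: δ(even, □) = (qA, □, R) → 1111□[qA]□

The machine reaches the accept state qA and halts.

Final tape (ignoring leading/trailing blanks): 1111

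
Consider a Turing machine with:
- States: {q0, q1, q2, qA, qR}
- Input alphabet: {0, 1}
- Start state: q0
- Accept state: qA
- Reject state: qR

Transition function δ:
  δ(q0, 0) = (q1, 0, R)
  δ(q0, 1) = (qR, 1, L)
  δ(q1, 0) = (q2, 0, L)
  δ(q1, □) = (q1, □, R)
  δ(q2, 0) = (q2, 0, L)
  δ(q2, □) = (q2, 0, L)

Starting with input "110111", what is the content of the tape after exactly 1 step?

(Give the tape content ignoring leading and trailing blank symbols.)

Execution trace:
Initial: [q0]110111
Step 1: δ(q0, 1) = (qR, 1, L) → [qR]□110111

The machine reaches the reject state qR and halts.

After 1 step, the tape (ignoring leading/trailing blanks) is: 110111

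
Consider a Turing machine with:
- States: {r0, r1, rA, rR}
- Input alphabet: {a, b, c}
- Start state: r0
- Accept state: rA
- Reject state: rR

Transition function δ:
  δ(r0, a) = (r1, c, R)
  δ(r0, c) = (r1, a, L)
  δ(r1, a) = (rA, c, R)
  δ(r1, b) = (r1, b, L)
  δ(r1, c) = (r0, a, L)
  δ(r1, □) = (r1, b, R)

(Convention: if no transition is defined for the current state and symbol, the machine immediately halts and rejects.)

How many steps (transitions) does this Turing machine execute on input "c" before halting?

Execution trace:
Initial: [r0]c
Step 1: δ(r0, c) = (r1, a, L) → [r1]□a
Step 2: δ(r1, □) = (r1, b, R) → b[r1]a
Step 3: δ(r1, a) = (rA, c, R) → bc[rA]□

The machine reaches the accept state rA and halts.

The machine executed 3 steps before halting.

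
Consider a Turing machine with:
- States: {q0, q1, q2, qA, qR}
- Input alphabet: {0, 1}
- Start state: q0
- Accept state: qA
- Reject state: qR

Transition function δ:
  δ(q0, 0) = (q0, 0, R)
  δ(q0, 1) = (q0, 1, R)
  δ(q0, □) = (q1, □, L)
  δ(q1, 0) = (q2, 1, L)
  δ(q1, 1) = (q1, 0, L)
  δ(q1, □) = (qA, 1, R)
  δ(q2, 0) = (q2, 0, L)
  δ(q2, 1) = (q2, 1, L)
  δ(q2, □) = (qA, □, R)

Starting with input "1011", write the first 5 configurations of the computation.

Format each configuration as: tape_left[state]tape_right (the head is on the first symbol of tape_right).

Transitions applied:
Step 1: δ(q0, 1) = (q0, 1, R)
Step 2: δ(q0, 0) = (q0, 0, R)
Step 3: δ(q0, 1) = (q0, 1, R)
Step 4: δ(q0, 1) = (q0, 1, R)

The first 5 configurations are:
[q0]1011 ⊢ 1[q0]011 ⊢ 10[q0]11 ⊢ 101[q0]1 ⊢ 1011[q0]□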